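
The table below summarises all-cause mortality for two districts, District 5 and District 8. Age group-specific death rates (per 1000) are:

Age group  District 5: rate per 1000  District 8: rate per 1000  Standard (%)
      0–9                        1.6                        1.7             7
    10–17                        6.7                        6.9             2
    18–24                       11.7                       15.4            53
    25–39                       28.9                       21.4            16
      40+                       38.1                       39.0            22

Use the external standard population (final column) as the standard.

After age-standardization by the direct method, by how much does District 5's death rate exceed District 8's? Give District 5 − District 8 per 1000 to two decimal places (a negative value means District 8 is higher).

-0.97

Standard weights: 0.07, 0.02, 0.53, 0.16, 0.22.
District 5: 0.0700×1.6 + 0.0200×6.7 + 0.5300×11.7 + 0.1600×28.9 + 0.2200×38.1 = 19.4530 per 1000.
District 8: 0.0700×1.7 + 0.0200×6.9 + 0.5300×15.4 + 0.1600×21.4 + 0.2200×39.0 = 20.4230 per 1000.
Difference = 19.4530 − 20.4230 = -0.9700.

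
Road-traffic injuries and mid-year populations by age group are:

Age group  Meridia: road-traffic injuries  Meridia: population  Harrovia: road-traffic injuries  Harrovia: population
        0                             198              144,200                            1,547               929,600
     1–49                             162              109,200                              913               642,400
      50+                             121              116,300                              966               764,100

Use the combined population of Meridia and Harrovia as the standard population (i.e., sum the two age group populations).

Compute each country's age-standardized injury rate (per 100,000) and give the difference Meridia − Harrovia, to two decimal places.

-17.10

Age-specific rates per 100,000 for Meridia: 137.31, 148.35, 104.04.
For Harrovia: 166.42, 142.12, 126.42.
Combined standard total = 2,705,800; weights = 0.3969, 0.2778, 0.3254.
Meridia: 0.3969×137.31 + 0.2778×148.35 + 0.3254×104.04 = 129.5520 per 100,000.
Harrovia: 0.3969×166.42 + 0.2778×142.12 + 0.3254×126.42 = 146.6553 per 100,000.
Difference = 129.5520 − 146.6553 = -17.1034.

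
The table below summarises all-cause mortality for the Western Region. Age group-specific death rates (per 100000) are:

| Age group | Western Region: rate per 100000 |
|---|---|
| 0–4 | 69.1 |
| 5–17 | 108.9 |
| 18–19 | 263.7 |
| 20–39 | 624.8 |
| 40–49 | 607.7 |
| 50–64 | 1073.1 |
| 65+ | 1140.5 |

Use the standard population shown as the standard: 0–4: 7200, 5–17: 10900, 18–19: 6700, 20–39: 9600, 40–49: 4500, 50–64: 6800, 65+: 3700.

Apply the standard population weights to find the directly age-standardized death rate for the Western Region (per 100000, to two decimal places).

479.78

Standard total = 49400; weights = 0.1457, 0.2206, 0.1356, 0.1943, 0.0911, 0.1377, 0.0749.
Standardized rate: 0.1457×69.1 + 0.2206×108.9 + 0.1356×263.7 + 0.1943×624.8 + 0.0911×607.7 + 0.1377×1073.1 + 0.0749×1140.5 = 479.7769 per 100000.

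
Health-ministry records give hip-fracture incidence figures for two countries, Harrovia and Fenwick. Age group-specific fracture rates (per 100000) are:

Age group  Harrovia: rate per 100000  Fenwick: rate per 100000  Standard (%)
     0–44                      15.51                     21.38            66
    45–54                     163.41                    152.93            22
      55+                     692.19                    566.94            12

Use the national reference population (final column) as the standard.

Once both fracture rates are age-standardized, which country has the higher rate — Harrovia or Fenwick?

Harrovia

Standard weights: 0.66, 0.22, 0.12.
Harrovia: 0.6600×15.51 + 0.2200×163.41 + 0.1200×692.19 = 129.2496 per 100000.
Fenwick: 0.6600×21.38 + 0.2200×152.93 + 0.1200×566.94 = 115.7882 per 100000.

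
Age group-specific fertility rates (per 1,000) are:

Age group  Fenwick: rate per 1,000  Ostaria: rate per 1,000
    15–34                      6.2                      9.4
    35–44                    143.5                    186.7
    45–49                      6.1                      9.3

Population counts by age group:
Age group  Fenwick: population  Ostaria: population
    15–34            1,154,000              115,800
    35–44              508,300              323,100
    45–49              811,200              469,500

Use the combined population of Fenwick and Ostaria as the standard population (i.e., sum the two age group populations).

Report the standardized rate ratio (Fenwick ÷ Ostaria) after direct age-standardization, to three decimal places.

0.754

Combined standard total = 3,381,900; weights = 0.3755, 0.2458, 0.3787.
Fenwick: 0.3755×6.2 + 0.2458×143.5 + 0.3787×6.1 = 39.9157 per 1,000.
Ostaria: 0.3755×9.4 + 0.2458×186.7 + 0.3787×9.3 = 52.9492 per 1,000.
Ratio = 39.9157 ÷ 52.9492 = 0.75385.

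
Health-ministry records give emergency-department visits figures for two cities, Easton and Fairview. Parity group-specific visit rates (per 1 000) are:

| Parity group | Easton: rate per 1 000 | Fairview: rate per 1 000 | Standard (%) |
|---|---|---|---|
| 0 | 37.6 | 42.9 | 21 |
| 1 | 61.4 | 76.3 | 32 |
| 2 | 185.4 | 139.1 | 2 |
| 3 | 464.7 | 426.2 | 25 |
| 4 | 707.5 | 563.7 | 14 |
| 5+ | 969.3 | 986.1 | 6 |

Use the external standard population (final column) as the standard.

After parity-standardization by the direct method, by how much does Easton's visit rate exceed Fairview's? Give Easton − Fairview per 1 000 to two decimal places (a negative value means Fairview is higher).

Standard weights: 0.21, 0.32, 0.02, 0.25, 0.14, 0.06.
Easton: 0.2100×37.6 + 0.3200×61.4 + 0.0200×185.4 + 0.2500×464.7 + 0.1400×707.5 + 0.0600×969.3 = 304.6350 per 1 000.
Fairview: 0.2100×42.9 + 0.3200×76.3 + 0.0200×139.1 + 0.2500×426.2 + 0.1400×563.7 + 0.0600×986.1 = 280.8410 per 1 000.
Difference = 304.6350 − 280.8410 = 23.7940.

23.79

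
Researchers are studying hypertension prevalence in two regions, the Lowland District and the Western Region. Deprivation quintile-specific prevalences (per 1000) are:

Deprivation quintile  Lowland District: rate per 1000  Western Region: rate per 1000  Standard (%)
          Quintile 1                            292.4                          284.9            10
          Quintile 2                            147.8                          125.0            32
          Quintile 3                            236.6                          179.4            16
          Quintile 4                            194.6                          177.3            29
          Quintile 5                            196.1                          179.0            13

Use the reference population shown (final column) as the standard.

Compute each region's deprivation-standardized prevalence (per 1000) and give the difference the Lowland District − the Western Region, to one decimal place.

24.4

Standard weights: 0.10, 0.32, 0.16, 0.29, 0.13.
The Lowland District: 0.1000×292.4 + 0.3200×147.8 + 0.1600×236.6 + 0.2900×194.6 + 0.1300×196.1 = 196.3190 per 1000.
The Western Region: 0.1000×284.9 + 0.3200×125.0 + 0.1600×179.4 + 0.2900×177.3 + 0.1300×179.0 = 171.8810 per 1000.
Difference = 196.3190 − 171.8810 = 24.4380.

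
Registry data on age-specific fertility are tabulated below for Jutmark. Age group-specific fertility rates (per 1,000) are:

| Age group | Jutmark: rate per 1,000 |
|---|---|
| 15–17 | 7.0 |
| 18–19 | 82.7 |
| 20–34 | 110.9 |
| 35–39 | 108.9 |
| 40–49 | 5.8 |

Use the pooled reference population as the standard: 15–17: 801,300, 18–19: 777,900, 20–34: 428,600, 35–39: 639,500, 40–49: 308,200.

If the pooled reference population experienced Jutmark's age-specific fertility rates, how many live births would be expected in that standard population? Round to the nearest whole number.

188902

Expected live births = Σ (standard pop × age-specific rate ÷ 1,000)
= 801,300×7.0/1,000 + 777,900×82.7/1,000 + 428,600×110.9/1,000 + 639,500×108.9/1,000 + 308,200×5.8/1,000
= 5609.10 + 64332.33 + 47531.74 + 69641.55 + 1787.56 = 188902.28.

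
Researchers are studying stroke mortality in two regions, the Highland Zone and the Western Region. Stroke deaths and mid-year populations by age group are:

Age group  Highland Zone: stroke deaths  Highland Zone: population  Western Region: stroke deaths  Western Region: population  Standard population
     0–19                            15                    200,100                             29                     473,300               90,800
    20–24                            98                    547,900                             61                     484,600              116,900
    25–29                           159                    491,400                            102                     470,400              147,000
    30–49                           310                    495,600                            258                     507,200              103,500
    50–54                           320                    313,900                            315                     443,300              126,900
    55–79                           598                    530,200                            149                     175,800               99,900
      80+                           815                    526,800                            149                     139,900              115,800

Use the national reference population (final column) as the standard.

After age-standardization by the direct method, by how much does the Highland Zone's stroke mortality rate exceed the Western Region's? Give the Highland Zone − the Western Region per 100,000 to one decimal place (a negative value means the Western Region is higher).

19.8

Age-specific rates per 100,000 for the Highland Zone: 7.50, 17.89, 32.36, 62.55, 101.94, 112.79, 154.71.
For the Western Region: 6.13, 12.59, 21.68, 50.87, 71.06, 84.76, 106.50.
Standard total = 800,800; weights = 0.1134, 0.1460, 0.1836, 0.1292, 0.1585, 0.1248, 0.1446.
The Highland Zone: 0.1134×7.50 + 0.1460×17.89 + 0.1836×32.36 + 0.1292×62.55 + 0.1585×101.94 + 0.1248×112.79 + 0.1446×154.71 = 70.0814 per 100,000.
The Western Region: 0.1134×6.13 + 0.1460×12.59 + 0.1836×21.68 + 0.1292×50.87 + 0.1585×71.06 + 0.1248×84.76 + 0.1446×106.50 = 50.3218 per 100,000.
Difference = 70.0814 − 50.3218 = 19.7596.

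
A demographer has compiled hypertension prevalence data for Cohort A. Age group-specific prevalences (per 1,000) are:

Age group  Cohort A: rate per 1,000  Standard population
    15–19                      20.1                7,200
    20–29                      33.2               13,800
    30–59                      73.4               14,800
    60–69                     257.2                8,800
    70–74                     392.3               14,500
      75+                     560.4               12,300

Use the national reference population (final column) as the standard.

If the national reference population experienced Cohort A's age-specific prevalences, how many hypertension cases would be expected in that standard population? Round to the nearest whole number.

Expected hypertension cases = Σ (standard pop × age-specific rate ÷ 1,000)
= 7,200×20.1/1,000 + 13,800×33.2/1,000 + 14,800×73.4/1,000 + 8,800×257.2/1,000 + 14,500×392.3/1,000 + 12,300×560.4/1,000
= 144.72 + 458.16 + 1086.32 + 2263.36 + 5688.35 + 6892.92 = 16533.83.

16534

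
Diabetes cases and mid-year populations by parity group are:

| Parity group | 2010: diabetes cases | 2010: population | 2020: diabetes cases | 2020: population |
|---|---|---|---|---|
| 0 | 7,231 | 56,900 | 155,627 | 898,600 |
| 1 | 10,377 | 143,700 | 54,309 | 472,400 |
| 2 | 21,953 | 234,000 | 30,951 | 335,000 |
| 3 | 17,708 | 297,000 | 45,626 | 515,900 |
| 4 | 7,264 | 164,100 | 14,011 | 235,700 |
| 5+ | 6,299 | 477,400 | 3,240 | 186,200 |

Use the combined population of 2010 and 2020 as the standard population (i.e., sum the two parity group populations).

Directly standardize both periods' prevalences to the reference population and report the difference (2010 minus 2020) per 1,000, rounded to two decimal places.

Parity-specific rates per 1,000 for 2010: 127.083, 72.213, 93.816, 59.623, 44.266, 13.194.
For 2020: 173.188, 114.964, 92.391, 88.440, 59.444, 17.401.
Combined standard total = 4,016,900; weights = 0.2379, 0.1534, 0.1417, 0.2024, 0.0995, 0.1652.
2010: 0.2379×127.083 + 0.1534×72.213 + 0.1417×93.816 + 0.2024×59.623 + 0.0995×44.266 + 0.1652×13.194 = 73.2455 per 1,000.
2020: 0.2379×173.188 + 0.1534×114.964 + 0.1417×92.391 + 0.2024×88.440 + 0.0995×59.444 + 0.1652×17.401 = 98.6051 per 1,000.
Difference = 73.2455 − 98.6051 = -25.3595.

-25.36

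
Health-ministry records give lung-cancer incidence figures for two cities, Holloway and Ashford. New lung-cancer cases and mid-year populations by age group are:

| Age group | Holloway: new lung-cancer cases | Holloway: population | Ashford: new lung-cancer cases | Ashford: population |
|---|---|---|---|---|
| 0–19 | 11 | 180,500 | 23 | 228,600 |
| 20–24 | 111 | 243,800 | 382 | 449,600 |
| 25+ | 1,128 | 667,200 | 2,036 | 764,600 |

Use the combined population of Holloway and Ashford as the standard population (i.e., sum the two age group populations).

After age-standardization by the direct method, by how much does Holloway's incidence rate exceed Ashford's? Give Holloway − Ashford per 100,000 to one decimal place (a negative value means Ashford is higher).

Age-specific rates per 100,000 for Holloway: 6.09, 45.53, 169.06.
For Ashford: 10.06, 84.96, 266.28.
Combined standard total = 2,534,300; weights = 0.1614, 0.2736, 0.5650.
Holloway: 0.1614×6.09 + 0.2736×45.53 + 0.5650×169.06 = 108.9571 per 100,000.
Ashford: 0.1614×10.06 + 0.2736×84.96 + 0.5650×266.28 = 175.3125 per 100,000.
Difference = 108.9571 − 175.3125 = -66.3554.

-66.4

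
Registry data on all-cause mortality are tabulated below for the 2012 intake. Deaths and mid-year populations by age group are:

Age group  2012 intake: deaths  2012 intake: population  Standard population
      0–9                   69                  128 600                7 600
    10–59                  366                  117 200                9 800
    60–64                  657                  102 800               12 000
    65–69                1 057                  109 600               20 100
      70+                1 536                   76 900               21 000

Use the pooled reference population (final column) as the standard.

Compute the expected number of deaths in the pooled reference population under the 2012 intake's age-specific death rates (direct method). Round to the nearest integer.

Age-specific rates per 1 000 for the 2012 intake: 0.537, 3.123, 6.391, 9.644, 19.974.
Expected deaths = Σ (standard pop × age-specific rate ÷ 1 000)
= 7 600×0.537/1 000 + 9 800×3.123/1 000 + 12 000×6.391/1 000 + 20 100×9.644/1 000 + 21 000×19.974/1 000
= 4.08 + 30.60 + 76.69 + 193.85 + 419.45 = 724.68.

725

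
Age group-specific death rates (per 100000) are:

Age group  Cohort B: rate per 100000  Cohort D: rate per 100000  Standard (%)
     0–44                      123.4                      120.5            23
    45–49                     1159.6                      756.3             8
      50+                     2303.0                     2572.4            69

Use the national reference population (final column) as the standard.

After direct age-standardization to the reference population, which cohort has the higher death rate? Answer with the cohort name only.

Standard weights: 0.23, 0.08, 0.69.
Cohort B: 0.2300×123.4 + 0.0800×1159.6 + 0.6900×2303.0 = 1710.2200 per 100000.
Cohort D: 0.2300×120.5 + 0.0800×756.3 + 0.6900×2572.4 = 1863.1750 per 100000.

Cohort D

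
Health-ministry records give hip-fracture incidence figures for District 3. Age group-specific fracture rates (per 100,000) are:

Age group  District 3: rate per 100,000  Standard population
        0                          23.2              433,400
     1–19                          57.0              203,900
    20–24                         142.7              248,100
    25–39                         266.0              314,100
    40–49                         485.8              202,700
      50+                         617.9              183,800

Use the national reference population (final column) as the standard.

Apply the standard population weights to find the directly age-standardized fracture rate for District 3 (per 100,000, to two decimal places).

222.37

Standard total = 1,586,000; weights = 0.2733, 0.1286, 0.1564, 0.1980, 0.1278, 0.1159.
Standardized rate: 0.2733×23.2 + 0.1286×57.0 + 0.1564×142.7 + 0.1980×266.0 + 0.1278×485.8 + 0.1159×617.9 = 222.3665 per 100,000.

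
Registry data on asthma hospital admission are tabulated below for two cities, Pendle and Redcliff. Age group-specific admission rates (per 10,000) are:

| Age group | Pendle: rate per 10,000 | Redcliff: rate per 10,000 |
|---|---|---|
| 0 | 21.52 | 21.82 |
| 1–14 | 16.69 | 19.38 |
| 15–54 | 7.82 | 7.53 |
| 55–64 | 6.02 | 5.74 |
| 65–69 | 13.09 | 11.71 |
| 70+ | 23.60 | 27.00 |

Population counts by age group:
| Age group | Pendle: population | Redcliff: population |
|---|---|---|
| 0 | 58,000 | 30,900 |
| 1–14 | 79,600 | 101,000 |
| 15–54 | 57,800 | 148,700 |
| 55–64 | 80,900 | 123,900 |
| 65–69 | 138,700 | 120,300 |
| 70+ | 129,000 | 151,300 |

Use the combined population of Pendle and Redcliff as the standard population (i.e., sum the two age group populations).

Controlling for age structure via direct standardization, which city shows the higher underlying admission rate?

Combined standard total = 1,220,100; weights = 0.0729, 0.1480, 0.1692, 0.1679, 0.2123, 0.2297.
Pendle: 0.0729×21.52 + 0.1480×16.69 + 0.1692×7.82 + 0.1679×6.02 + 0.2123×13.09 + 0.2297×23.60 = 14.5730 per 10,000.
Redcliff: 0.0729×21.82 + 0.1480×19.38 + 0.1692×7.53 + 0.1679×5.74 + 0.2123×11.71 + 0.2297×27.00 = 15.3851 per 10,000.
The crude rates (15.40 vs 14.73) would put Pendle higher, but that reflects its age composition; once standardized to a common age structure, Redcliff has the higher underlying rate.

Redcliff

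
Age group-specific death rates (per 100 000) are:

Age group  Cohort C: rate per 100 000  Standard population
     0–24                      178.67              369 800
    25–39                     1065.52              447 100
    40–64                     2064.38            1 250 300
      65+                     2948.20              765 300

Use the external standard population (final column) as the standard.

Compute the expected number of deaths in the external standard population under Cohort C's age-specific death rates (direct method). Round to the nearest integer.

Expected deaths = Σ (standard pop × age-specific rate ÷ 100 000)
= 369 800×178.67/100 000 + 447 100×1065.52/100 000 + 1 250 300×2064.38/100 000 + 765 300×2948.20/100 000
= 660.72 + 4763.94 + 25810.94 + 22562.57 = 53798.18.

53798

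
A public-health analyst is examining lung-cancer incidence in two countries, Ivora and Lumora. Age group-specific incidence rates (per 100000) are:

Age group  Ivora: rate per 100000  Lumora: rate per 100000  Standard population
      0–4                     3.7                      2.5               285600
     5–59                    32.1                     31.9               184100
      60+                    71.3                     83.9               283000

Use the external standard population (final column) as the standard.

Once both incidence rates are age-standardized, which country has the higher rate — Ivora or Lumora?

Standard total = 752700; weights = 0.3794, 0.2446, 0.3760.
Ivora: 0.3794×3.7 + 0.2446×32.1 + 0.3760×71.3 = 36.0625 per 100000.
Lumora: 0.3794×2.5 + 0.2446×31.9 + 0.3760×83.9 = 40.2956 per 100000.

Lumora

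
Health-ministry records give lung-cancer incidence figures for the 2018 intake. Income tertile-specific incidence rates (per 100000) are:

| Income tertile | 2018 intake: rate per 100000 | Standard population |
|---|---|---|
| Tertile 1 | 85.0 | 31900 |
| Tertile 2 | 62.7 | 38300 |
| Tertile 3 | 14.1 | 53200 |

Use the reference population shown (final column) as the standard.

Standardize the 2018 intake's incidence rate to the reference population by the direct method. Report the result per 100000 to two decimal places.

47.51

Standard total = 123400; weights = 0.2585, 0.3104, 0.4311.
Standardized rate: 0.2585×85.0 + 0.3104×62.7 + 0.4311×14.1 = 47.5124 per 100000.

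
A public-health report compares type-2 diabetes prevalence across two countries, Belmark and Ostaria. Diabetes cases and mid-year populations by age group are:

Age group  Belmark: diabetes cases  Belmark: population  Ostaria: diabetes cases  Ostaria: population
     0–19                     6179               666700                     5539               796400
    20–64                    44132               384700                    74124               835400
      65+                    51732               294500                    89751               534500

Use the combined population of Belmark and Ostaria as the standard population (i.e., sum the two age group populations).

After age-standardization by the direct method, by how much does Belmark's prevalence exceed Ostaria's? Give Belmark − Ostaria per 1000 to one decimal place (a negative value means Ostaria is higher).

11.8

Age-specific rates per 1000 for Belmark: 9.268, 114.718, 175.660.
For Ostaria: 6.955, 88.729, 167.916.
Combined standard total = 3512200; weights = 0.4166, 0.3474, 0.2360.
Belmark: 0.4166×9.268 + 0.3474×114.718 + 0.2360×175.660 = 85.1745 per 1000.
Ostaria: 0.4166×6.955 + 0.3474×88.729 + 0.2360×167.916 = 73.3546 per 1000.
Difference = 85.1745 − 73.3546 = 11.8199.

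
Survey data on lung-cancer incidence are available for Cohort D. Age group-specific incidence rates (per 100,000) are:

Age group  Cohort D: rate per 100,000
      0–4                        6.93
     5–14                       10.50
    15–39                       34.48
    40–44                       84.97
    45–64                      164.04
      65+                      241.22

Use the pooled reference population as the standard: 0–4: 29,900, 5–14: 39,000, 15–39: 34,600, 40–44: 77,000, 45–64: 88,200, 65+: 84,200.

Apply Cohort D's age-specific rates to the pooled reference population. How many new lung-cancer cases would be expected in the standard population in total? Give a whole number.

Expected new lung-cancer cases = Σ (standard pop × age-specific rate ÷ 100,000)
= 29,900×6.93/100,000 + 39,000×10.50/100,000 + 34,600×34.48/100,000 + 77,000×84.97/100,000 + 88,200×164.04/100,000 + 84,200×241.22/100,000
= 2.07 + 4.09 + 11.93 + 65.43 + 144.68 + 203.11 = 431.31.

431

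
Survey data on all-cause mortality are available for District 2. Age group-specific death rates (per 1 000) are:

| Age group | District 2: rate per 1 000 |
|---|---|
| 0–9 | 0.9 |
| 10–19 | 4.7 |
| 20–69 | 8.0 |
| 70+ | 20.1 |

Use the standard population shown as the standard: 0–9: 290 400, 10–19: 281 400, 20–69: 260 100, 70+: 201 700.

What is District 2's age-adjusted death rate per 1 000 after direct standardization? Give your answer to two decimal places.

7.47

Standard total = 1 033 600; weights = 0.2810, 0.2723, 0.2516, 0.1951.
Standardized rate: 0.2810×0.9 + 0.2723×4.7 + 0.2516×8.0 + 0.1951×20.1 = 7.4680 per 1 000.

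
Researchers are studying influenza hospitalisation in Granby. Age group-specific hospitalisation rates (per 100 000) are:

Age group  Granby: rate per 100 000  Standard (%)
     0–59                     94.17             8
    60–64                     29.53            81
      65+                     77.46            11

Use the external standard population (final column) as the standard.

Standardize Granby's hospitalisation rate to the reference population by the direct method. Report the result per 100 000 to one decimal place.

Standard weights: 0.08, 0.81, 0.11.
Standardized rate: 0.0800×94.17 + 0.8100×29.53 + 0.1100×77.46 = 39.9735 per 100 000.

40.0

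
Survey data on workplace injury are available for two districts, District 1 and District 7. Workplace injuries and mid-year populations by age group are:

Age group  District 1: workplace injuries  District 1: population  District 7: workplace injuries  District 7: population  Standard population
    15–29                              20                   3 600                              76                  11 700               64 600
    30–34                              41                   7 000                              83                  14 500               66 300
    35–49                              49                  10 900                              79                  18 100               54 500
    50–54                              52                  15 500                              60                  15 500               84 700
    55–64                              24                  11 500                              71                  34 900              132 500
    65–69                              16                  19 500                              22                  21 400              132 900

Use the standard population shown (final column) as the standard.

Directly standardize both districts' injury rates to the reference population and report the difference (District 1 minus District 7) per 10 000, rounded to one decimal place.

Age-specific rates per 10 000 for District 1: 55.56, 58.57, 44.95, 33.55, 20.87, 8.21.
For District 7: 64.96, 57.24, 43.65, 38.71, 20.34, 10.28.
Standard total = 535 500; weights = 0.1206, 0.1238, 0.1018, 0.1582, 0.2474, 0.2482.
District 1: 0.1206×55.56 + 0.1238×58.57 + 0.1018×44.95 + 0.1582×33.55 + 0.2474×20.87 + 0.2482×8.21 = 31.0353 per 10 000.
District 7: 0.1206×64.96 + 0.1238×57.24 + 0.1018×43.65 + 0.1582×38.71 + 0.2474×20.34 + 0.2482×10.28 = 33.0730 per 10 000.
Difference = 31.0353 − 33.0730 = -2.0377.

-2.0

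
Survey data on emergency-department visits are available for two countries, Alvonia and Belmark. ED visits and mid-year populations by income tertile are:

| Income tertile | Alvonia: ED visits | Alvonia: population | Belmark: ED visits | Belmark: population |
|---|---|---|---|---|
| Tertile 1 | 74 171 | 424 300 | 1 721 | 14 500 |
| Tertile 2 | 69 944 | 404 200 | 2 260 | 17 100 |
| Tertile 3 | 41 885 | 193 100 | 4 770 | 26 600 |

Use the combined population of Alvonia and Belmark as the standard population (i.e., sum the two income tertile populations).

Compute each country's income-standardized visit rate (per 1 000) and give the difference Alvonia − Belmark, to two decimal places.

46.40

Income-specific rates per 1 000 for Alvonia: 174.808, 173.043, 216.908.
For Belmark: 118.690, 132.164, 179.323.
Combined standard total = 1 079 800; weights = 0.4064, 0.3902, 0.2035.
Alvonia: 0.4064×174.808 + 0.3902×173.043 + 0.2035×216.908 = 182.6852 per 1 000.
Belmark: 0.4064×118.690 + 0.3902×132.164 + 0.2035×179.323 = 136.2835 per 1 000.
Difference = 182.6852 − 136.2835 = 46.4017.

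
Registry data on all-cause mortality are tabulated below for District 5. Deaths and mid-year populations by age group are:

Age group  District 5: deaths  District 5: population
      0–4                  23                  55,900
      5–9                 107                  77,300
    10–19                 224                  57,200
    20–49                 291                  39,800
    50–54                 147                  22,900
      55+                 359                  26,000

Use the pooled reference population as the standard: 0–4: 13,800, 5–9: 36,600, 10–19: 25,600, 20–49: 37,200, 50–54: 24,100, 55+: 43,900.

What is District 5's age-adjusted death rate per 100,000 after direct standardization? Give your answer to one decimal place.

Age-specific rates per 100,000 for District 5: 41.14, 138.42, 391.61, 731.16, 641.92, 1380.77.
Standard total = 181,200; weights = 0.0762, 0.2020, 0.1413, 0.2053, 0.1330, 0.2423.
Standardized rate: 0.0762×41.14 + 0.2020×138.42 + 0.1413×391.61 + 0.2053×731.16 + 0.1330×641.92 + 0.2423×1380.77 = 656.4254 per 100,000.

656.4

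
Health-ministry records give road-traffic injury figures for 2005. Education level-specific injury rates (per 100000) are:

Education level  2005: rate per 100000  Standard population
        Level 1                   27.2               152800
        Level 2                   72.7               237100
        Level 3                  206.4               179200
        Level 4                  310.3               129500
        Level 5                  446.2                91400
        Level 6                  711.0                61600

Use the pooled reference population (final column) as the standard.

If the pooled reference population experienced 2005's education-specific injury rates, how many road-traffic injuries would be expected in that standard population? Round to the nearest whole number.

Expected road-traffic injuries = Σ (standard pop × education-specific rate ÷ 100000)
= 152800×27.2/100000 + 237100×72.7/100000 + 179200×206.4/100000 + 129500×310.3/100000 + 91400×446.2/100000 + 61600×711.0/100000
= 41.56 + 172.37 + 369.87 + 401.84 + 407.83 + 437.98 = 1831.44.

1831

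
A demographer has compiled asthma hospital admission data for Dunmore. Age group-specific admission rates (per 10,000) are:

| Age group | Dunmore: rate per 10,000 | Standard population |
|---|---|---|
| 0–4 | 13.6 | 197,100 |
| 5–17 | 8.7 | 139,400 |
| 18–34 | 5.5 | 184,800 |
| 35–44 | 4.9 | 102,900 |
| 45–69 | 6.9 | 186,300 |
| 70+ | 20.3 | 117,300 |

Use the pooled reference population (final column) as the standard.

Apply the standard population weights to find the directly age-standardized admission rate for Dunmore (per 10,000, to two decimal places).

9.79

Standard total = 927,800; weights = 0.2124, 0.1502, 0.1992, 0.1109, 0.2008, 0.1264.
Standardized rate: 0.2124×13.6 + 0.1502×8.7 + 0.1992×5.5 + 0.1109×4.9 + 0.2008×6.9 + 0.1264×20.3 = 9.7872 per 10,000.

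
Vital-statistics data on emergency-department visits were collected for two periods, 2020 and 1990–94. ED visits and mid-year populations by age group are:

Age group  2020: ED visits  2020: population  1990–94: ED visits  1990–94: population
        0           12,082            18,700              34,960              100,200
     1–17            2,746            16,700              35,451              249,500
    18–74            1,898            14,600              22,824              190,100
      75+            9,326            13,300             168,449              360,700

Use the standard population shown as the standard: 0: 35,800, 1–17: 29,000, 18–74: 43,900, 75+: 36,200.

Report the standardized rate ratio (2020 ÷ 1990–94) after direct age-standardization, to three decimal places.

Age-specific rates per 1,000 for 2020: 646.096, 164.431, 130.000, 701.203.
For 1990–94: 348.902, 142.088, 120.063, 467.006.
Standard total = 144,900; weights = 0.2471, 0.2001, 0.3030, 0.2498.
2020: 0.2471×646.096 + 0.2001×164.431 + 0.3030×130.000 + 0.2498×701.203 = 407.1035 per 1,000.
1990–94: 0.2471×348.902 + 0.2001×142.088 + 0.3030×120.063 + 0.2498×467.006 = 267.6856 per 1,000.
Ratio = 407.1035 ÷ 267.6856 = 1.52083.

1.521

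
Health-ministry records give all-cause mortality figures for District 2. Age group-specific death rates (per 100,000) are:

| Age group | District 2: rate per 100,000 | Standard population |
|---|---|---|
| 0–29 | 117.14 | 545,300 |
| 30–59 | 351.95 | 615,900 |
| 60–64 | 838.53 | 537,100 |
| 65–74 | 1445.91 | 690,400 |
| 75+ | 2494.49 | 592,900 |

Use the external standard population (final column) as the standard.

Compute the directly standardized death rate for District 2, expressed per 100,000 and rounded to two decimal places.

Standard total = 2,981,600; weights = 0.1829, 0.2066, 0.1801, 0.2316, 0.1989.
Standardized rate: 0.1829×117.14 + 0.2066×351.95 + 0.1801×838.53 + 0.2316×1445.91 + 0.1989×2494.49 = 1076.0183 per 100,000.

1076.02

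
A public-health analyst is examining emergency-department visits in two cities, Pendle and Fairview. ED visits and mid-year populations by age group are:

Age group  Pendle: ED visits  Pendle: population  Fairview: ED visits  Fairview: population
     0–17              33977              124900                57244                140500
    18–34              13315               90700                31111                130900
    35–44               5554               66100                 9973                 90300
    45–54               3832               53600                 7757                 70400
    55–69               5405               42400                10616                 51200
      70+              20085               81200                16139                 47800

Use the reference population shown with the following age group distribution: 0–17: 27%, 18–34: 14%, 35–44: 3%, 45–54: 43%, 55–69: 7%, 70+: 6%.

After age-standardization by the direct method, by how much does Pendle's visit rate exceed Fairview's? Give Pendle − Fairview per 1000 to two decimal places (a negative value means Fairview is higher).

-77.72

Age-specific rates per 1000 for Pendle: 272.034, 146.803, 84.024, 71.493, 127.476, 247.352.
For Fairview: 407.431, 237.670, 110.443, 110.185, 207.344, 337.636.
Standard weights: 0.27, 0.14, 0.03, 0.43, 0.07, 0.06.
Pendle: 0.2700×272.034 + 0.1400×146.803 + 0.0300×84.024 + 0.4300×71.493 + 0.0700×127.476 + 0.0600×247.352 = 151.0284 per 1000.
Fairview: 0.2700×407.431 + 0.1400×237.670 + 0.0300×110.443 + 0.4300×110.185 + 0.0700×207.344 + 0.0600×337.636 = 228.7450 per 1000.
Difference = 151.0284 − 228.7450 = -77.7165.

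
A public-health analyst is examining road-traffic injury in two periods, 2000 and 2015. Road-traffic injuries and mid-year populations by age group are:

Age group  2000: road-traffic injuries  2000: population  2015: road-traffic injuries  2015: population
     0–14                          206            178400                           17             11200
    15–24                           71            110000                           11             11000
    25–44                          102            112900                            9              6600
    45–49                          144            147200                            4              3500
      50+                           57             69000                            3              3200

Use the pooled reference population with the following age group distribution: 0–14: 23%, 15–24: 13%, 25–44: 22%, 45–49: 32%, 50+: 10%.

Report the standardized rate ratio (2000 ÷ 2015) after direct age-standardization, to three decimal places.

Age-specific rates per 100000 for 2000: 115.47, 64.55, 90.35, 97.83, 82.61.
For 2015: 151.79, 100.00, 136.36, 114.29, 93.75.
Standard weights: 0.23, 0.13, 0.22, 0.32, 0.10.
2000: 0.2300×115.47 + 0.1300×64.55 + 0.2200×90.35 + 0.3200×97.83 + 0.1000×82.61 = 94.3904 per 100000.
2015: 0.2300×151.79 + 0.1300×100.00 + 0.2200×136.36 + 0.3200×114.29 + 0.1000×93.75 = 123.8571 per 100000.
Ratio = 94.3904 ÷ 123.8571 = 0.76209.

0.762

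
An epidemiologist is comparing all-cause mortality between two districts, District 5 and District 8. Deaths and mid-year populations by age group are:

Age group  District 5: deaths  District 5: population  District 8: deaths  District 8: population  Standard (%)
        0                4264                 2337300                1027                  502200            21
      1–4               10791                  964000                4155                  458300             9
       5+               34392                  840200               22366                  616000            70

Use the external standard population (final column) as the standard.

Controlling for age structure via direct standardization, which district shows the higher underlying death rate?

District 5

Age-specific rates per 1000 for District 5: 1.824, 11.194, 40.933.
For District 8: 2.045, 9.066, 36.308.
Standard weights: 0.21, 0.09, 0.70.
District 5: 0.2100×1.824 + 0.0900×11.194 + 0.7000×40.933 = 30.0437 per 1000.
District 8: 0.2100×2.045 + 0.0900×9.066 + 0.7000×36.308 = 26.6613 per 1000.
The crude rates (11.94 vs 17.47) would put District 8 higher, but that reflects its age composition; once standardized to a common age structure, District 5 has the higher underlying rate.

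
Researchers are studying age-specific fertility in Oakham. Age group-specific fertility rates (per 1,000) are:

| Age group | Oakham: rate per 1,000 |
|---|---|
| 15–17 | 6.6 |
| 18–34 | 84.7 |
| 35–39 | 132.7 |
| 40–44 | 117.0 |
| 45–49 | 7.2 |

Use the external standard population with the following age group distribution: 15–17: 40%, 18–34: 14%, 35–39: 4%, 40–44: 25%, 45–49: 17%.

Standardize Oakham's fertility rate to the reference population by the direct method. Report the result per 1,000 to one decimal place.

Standard weights: 0.40, 0.14, 0.04, 0.25, 0.17.
Standardized rate: 0.4000×6.6 + 0.1400×84.7 + 0.0400×132.7 + 0.2500×117.0 + 0.1700×7.2 = 50.2800 per 1,000.

50.3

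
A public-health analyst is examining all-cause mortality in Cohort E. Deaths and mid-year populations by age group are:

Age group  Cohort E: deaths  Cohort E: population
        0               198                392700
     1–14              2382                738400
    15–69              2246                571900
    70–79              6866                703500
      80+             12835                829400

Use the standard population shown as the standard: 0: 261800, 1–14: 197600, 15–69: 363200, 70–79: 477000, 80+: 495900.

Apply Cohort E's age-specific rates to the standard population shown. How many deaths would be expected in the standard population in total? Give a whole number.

14525

Age-specific rates per 1000 for Cohort E: 0.504, 3.226, 3.927, 9.760, 15.475.
Expected deaths = Σ (standard pop × age-specific rate ÷ 1000)
= 261800×0.504/1000 + 197600×3.226/1000 + 363200×3.927/1000 + 477000×9.760/1000 + 495900×15.475/1000
= 132.00 + 637.44 + 1426.38 + 4655.41 + 7674.07 = 14525.30.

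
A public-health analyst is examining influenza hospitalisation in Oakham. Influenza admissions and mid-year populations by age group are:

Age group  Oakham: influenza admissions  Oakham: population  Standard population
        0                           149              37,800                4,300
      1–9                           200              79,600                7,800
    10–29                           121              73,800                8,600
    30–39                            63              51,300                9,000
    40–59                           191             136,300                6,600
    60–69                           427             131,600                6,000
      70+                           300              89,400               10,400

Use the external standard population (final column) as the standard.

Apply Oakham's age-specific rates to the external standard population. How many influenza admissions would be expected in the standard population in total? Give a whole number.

Age-specific rates per 100,000 for Oakham: 394.18, 251.26, 163.96, 122.81, 140.13, 324.47, 335.57.
Expected influenza admissions = Σ (standard pop × age-specific rate ÷ 100,000)
= 4,300×394.18/100,000 + 7,800×251.26/100,000 + 8,600×163.96/100,000 + 9,000×122.81/100,000 + 6,600×140.13/100,000 + 6,000×324.47/100,000 + 10,400×335.57/100,000
= 16.95 + 19.60 + 14.10 + 11.05 + 9.25 + 19.47 + 34.90 = 125.32.

125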